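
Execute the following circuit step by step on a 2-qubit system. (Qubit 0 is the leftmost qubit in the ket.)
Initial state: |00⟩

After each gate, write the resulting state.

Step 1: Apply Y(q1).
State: i|01⟩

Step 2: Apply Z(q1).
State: -i|01⟩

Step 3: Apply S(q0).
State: -i|01⟩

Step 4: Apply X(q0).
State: -i|11⟩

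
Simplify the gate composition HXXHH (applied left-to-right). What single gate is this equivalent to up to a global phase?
H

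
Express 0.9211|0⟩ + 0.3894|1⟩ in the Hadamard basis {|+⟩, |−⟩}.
0.9267|+⟩ + 0.376|−⟩

With |ψ⟩ = α|0⟩ + β|1⟩, the Hadamard-basis coefficients are ⟨+|ψ⟩ = (α + β)/√2 and ⟨−|ψ⟩ = (α − β)/√2.
Here α = 0.9211, β = 0.3894: (α + β)/√2 = 0.9267, (α − β)/√2 = 0.376.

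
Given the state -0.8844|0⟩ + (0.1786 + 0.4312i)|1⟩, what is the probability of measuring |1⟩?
0.2178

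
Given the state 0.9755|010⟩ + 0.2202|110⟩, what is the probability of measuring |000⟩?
0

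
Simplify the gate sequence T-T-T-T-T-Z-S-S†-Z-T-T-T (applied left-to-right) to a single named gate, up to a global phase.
I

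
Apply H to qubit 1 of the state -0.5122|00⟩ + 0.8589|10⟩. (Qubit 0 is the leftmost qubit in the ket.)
-0.3622|00⟩ - 0.3622|01⟩ + 0.6073|10⟩ + 0.6073|11⟩

H on qubit 1 mixes each pair of kets that differ only in qubit 1: amplitudes (a, b) of (|…0…⟩, |…1…⟩) become ((a + b)/√2, (a − b)/√2). Kets absent from the input have amplitude 0.
(|00⟩, |01⟩): (a, b) = (-0.5122, 0) → (-0.3622, -0.3622)
(|10⟩, |11⟩): (a, b) = (0.8589, 0) → (0.6073, 0.6073)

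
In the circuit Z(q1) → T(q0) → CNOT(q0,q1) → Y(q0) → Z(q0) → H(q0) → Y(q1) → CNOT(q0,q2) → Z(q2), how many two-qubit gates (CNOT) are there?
2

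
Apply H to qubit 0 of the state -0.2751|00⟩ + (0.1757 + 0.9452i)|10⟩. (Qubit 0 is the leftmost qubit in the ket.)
(-0.07029 + 0.6684i)|00⟩ + (-0.3188 - 0.6684i)|10⟩

H on qubit 0 mixes each pair of kets that differ only in qubit 0: amplitudes (a, b) of (|…0…⟩, |…1…⟩) become ((a + b)/√2, (a − b)/√2). Kets absent from the input have amplitude 0.
(|00⟩, |10⟩): (a, b) = (-0.2751, (0.1757 + 0.9452i)) → ((-0.07029 + 0.6684i), (-0.3188 - 0.6684i))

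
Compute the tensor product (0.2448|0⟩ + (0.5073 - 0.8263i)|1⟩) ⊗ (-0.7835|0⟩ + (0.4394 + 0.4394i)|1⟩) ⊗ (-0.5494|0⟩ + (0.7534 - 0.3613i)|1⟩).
0.1054|000⟩ + (-0.1445 + 0.0693i)|001⟩ + (-0.0591 - 0.0591i)|010⟩ + (0.1199 + 0.04218i)|011⟩ + (0.2184 - 0.3557i)|100⟩ + (-0.06555 + 0.6314i)|101⟩ + (-0.3219 + 0.07701i)|110⟩ + (0.3908 - 0.3173i)|111⟩

amp(|b₁b₂…⟩) = product of the factor amplitudes for bits b₁, b₂, …; only kets whose every factor amplitude is nonzero survive.
|000⟩: (0.2448)(-0.7835)(-0.5494) = 0.1054
|001⟩: (0.2448)(-0.7835)(0.7534 - 0.3613i) = (-0.1445 + 0.0693i)
|010⟩: (0.2448)(0.4394 + 0.4394i)(-0.5494) = (-0.0591 - 0.0591i)
|011⟩: (0.2448)(0.4394 + 0.4394i)(0.7534 - 0.3613i) = (0.1199 + 0.04218i)
|100⟩: (0.5073 - 0.8263i)(-0.7835)(-0.5494) = (0.2184 - 0.3557i)
|101⟩: (0.5073 - 0.8263i)(-0.7835)(0.7534 - 0.3613i) = (-0.06555 + 0.6314i)
|110⟩: (0.5073 - 0.8263i)(0.4394 + 0.4394i)(-0.5494) = (-0.3219 + 0.07701i)
|111⟩: (0.5073 - 0.8263i)(0.4394 + 0.4394i)(0.7534 - 0.3613i) = (0.3908 - 0.3173i)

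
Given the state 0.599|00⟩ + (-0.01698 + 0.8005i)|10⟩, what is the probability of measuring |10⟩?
0.6411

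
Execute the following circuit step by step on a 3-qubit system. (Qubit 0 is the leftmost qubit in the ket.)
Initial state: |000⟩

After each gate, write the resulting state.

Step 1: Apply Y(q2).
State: i|001⟩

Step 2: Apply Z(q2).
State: -i|001⟩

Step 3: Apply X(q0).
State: -i|101⟩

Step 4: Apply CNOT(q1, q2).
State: -i|101⟩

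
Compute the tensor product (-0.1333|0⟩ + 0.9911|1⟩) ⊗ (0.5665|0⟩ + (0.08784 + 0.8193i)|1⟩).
-0.07551|00⟩ + (-0.01171 - 0.1092i)|01⟩ + 0.5615|10⟩ + (0.08706 + 0.812i)|11⟩

amp(|b₁b₂…⟩) = product of the factor amplitudes for bits b₁, b₂, …; only kets whose every factor amplitude is nonzero survive.
|00⟩: (-0.1333)(0.5665) = -0.07551
|01⟩: (-0.1333)(0.08784 + 0.8193i) = (-0.01171 - 0.1092i)
|10⟩: (0.9911)(0.5665) = 0.5615
|11⟩: (0.9911)(0.08784 + 0.8193i) = (0.08706 + 0.812i)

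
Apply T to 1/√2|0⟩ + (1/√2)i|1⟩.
1/√2|0⟩ + (-1/2 + (1/2)i)|1⟩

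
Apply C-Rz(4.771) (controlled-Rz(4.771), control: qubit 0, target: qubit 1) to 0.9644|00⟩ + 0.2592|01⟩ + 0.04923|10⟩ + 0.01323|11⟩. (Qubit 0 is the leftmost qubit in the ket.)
0.9644|00⟩ + 0.2592|01⟩ + (-0.03582 - 0.03378i)|10⟩ + (-0.009625 + 0.009077i)|11⟩

C-Rz(4.771) leaves the control-|0⟩ kets |00⟩, |01⟩ unchanged and applies Rz(4.771) to qubit 1 on the control-|1⟩ pair (|10⟩, |11⟩).
Rz(4.771) = [[e^(−iθ/2), 0], [0, e^(iθ/2)]] with e^(±iθ/2) = cos(θ/2) ± i·sin(θ/2); θ = 4.771, cos(θ/2) ≈ -0.727522, sin(θ/2) ≈ 0.686084.
With a = amp(|10⟩) = 0.04923 and b = amp(|11⟩) = 0.01323:
new amp(|10⟩) = (-0.727522 - 0.686084i)·a = (-0.03582 - 0.03378i)
new amp(|11⟩) = (-0.727522 + 0.686084i)·b = (-0.009625 + 0.009077i)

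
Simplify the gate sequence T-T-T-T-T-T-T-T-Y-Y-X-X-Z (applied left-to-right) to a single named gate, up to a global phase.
Z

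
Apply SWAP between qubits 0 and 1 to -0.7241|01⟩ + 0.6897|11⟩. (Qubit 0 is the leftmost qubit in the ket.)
-0.7241|10⟩ + 0.6897|11⟩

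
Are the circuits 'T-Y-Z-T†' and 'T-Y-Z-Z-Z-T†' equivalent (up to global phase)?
Yes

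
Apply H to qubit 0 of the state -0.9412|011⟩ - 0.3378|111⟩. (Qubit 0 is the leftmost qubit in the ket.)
-0.9044|011⟩ - 0.4267|111⟩

H on qubit 0 mixes each pair of kets that differ only in qubit 0: amplitudes (a, b) of (|…0…⟩, |…1…⟩) become ((a + b)/√2, (a − b)/√2). Kets absent from the input have amplitude 0.
(|011⟩, |111⟩): (a, b) = (-0.9412, -0.3378) → (-0.9044, -0.4267)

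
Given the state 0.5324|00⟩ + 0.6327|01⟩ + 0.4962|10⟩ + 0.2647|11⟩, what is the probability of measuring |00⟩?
0.2834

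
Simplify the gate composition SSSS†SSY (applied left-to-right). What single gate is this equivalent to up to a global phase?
Y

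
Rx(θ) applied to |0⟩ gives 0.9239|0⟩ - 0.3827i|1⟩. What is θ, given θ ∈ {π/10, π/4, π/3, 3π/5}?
π/4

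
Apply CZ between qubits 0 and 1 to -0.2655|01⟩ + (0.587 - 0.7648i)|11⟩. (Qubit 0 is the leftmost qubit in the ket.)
-0.2655|01⟩ + (-0.587 + 0.7648i)|11⟩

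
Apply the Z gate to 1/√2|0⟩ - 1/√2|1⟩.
1/√2|0⟩ + 1/√2|1⟩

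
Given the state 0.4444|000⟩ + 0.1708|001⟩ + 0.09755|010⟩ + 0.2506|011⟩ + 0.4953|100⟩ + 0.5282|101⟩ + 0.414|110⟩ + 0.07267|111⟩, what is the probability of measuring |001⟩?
0.02917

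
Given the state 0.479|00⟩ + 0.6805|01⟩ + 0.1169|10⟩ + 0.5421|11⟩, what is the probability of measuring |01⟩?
0.4631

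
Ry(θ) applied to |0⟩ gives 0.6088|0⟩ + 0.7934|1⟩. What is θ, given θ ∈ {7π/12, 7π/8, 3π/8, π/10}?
7π/12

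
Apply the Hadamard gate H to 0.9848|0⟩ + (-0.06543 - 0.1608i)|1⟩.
(0.6501 - 0.1137i)|0⟩ + (0.7426 + 0.1137i)|1⟩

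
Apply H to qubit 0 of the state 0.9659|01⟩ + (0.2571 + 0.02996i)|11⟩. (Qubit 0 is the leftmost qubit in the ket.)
(0.8648 + 0.02118i)|01⟩ + (0.5012 - 0.02118i)|11⟩

H on qubit 0 mixes each pair of kets that differ only in qubit 0: amplitudes (a, b) of (|…0…⟩, |…1…⟩) become ((a + b)/√2, (a − b)/√2). Kets absent from the input have amplitude 0.
(|01⟩, |11⟩): (a, b) = (0.9659, (0.2571 + 0.02996i)) → ((0.8648 + 0.02118i), (0.5012 - 0.02118i))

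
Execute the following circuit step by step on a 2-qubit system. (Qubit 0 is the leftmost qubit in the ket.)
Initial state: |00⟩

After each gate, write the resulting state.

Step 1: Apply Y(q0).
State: i|10⟩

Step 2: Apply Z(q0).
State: -i|10⟩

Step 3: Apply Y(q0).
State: -|00⟩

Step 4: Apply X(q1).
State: -|01⟩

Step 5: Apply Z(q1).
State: |01⟩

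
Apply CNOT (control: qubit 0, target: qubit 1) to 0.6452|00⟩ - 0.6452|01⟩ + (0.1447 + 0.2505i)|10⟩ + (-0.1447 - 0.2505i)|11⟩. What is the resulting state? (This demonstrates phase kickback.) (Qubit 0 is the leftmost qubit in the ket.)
0.6452|00⟩ - 0.6452|01⟩ + (-0.1447 - 0.2505i)|10⟩ + (0.1447 + 0.2505i)|11⟩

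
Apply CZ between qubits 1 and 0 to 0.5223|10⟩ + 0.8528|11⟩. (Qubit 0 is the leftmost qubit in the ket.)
0.5223|10⟩ - 0.8528|11⟩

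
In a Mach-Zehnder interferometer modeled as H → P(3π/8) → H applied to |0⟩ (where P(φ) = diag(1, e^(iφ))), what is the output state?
(0.6913 + 0.4619i)|0⟩ + (0.3087 - 0.4619i)|1⟩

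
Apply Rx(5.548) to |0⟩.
-0.9332|0⟩ - 0.3594i|1⟩

Rx(5.548) = [[cos(θ/2), −i·sin(θ/2)], [−i·sin(θ/2), cos(θ/2)]]; θ = 5.548, cos(θ/2) ≈ -0.933195, sin(θ/2) ≈ 0.35937.
With a = amp(|0⟩) = 1 and b = amp(|1⟩) = 0:
new amp(|0⟩) = (-0.933195)·a + (-0.35937i)·b = -0.9332
new amp(|1⟩) = (-0.35937i)·a + (-0.933195)·b = -0.3594i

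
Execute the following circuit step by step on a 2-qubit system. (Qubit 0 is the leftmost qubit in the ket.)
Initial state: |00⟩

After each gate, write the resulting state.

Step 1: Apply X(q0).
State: |10⟩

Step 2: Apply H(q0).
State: 1/√2|00⟩ - 1/√2|10⟩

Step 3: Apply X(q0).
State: -1/√2|00⟩ + 1/√2|10⟩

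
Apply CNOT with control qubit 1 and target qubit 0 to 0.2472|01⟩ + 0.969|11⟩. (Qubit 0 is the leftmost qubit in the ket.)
0.969|01⟩ + 0.2472|11⟩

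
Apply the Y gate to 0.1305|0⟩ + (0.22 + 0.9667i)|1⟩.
(0.9667 - 0.22i)|0⟩ + 0.1305i|1⟩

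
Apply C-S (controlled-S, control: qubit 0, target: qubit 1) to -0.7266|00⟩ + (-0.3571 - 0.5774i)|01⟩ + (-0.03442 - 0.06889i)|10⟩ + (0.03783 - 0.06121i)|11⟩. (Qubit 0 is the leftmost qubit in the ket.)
-0.7266|00⟩ + (-0.3571 - 0.5774i)|01⟩ + (-0.03442 - 0.06889i)|10⟩ + (0.06121 + 0.03783i)|11⟩

C-S leaves the control-|0⟩ kets |00⟩, |01⟩ unchanged and applies S to qubit 1 on the control-|1⟩ pair (|10⟩, |11⟩).
S = [[1, 0], [0, i]].
With a = amp(|10⟩) = (-0.03442 - 0.06889i) and b = amp(|11⟩) = (0.03783 - 0.06121i):
new amp(|10⟩) = (1)·a = (-0.03442 - 0.06889i)
new amp(|11⟩) = (i)·b = (0.06121 + 0.03783i)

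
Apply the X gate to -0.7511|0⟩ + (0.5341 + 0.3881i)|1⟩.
(0.5341 + 0.3881i)|0⟩ - 0.7511|1⟩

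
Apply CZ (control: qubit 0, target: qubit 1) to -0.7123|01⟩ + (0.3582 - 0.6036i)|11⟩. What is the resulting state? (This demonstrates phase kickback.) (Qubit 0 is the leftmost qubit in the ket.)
-0.7123|01⟩ + (-0.3582 + 0.6036i)|11⟩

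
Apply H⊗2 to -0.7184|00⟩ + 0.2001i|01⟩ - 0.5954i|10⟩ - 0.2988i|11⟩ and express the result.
(-0.3592 - 0.3471i)|00⟩ + (-0.3592 - 0.2484i)|01⟩ + (-0.3592 + 0.5472i)|10⟩ + (-0.3592 + 0.04825i)|11⟩

H⊗2 gives amp(|y⟩) = (1/2) Σ_x (−1)^(x·y) amp(|x⟩), where x·y is the number of positions in which both x and y have a 1.
|00⟩: (-0.7184 + 0.2001i - 0.5954i - 0.2988i)/2 = (-0.3592 - 0.3471i)
|01⟩: (-0.7184 - 0.2001i - 0.5954i + 0.2988i)/2 = (-0.3592 - 0.2484i)
|10⟩: (-0.7184 + 0.2001i + 0.5954i + 0.2988i)/2 = (-0.3592 + 0.5472i)
|11⟩: (-0.7184 - 0.2001i + 0.5954i - 0.2988i)/2 = (-0.3592 + 0.04825i)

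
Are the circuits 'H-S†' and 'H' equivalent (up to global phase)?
No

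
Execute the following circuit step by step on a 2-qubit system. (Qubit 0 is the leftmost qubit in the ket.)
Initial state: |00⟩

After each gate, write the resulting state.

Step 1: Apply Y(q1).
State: i|01⟩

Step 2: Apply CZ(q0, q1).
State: i|01⟩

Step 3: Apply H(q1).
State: (1/√2)i|00⟩ - (1/√2)i|01⟩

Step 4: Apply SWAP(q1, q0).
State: (1/√2)i|00⟩ - (1/√2)i|10⟩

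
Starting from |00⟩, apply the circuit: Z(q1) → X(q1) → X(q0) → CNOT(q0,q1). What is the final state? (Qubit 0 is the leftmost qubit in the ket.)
|10⟩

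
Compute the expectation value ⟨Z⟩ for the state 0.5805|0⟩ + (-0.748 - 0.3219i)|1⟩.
-0.3261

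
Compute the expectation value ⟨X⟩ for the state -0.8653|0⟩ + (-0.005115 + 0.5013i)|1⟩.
0.008852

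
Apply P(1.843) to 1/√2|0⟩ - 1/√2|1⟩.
1/√2|0⟩ + (0.1901 - 0.6811i)|1⟩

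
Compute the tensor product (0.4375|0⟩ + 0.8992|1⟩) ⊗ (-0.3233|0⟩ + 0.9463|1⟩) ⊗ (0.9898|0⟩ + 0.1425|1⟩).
-0.14|000⟩ - 0.02016|001⟩ + 0.4098|010⟩ + 0.059|011⟩ - 0.2877|100⟩ - 0.04143|101⟩ + 0.8422|110⟩ + 0.1213|111⟩

amp(|b₁b₂…⟩) = product of the factor amplitudes for bits b₁, b₂, …; only kets whose every factor amplitude is nonzero survive.
|000⟩: (0.4375)(-0.3233)(0.9898) = -0.14
|001⟩: (0.4375)(-0.3233)(0.1425) = -0.02016
|010⟩: (0.4375)(0.9463)(0.9898) = 0.4098
|011⟩: (0.4375)(0.9463)(0.1425) = 0.059
|100⟩: (0.8992)(-0.3233)(0.9898) = -0.2877
|101⟩: (0.8992)(-0.3233)(0.1425) = -0.04143
|110⟩: (0.8992)(0.9463)(0.9898) = 0.8422
|111⟩: (0.8992)(0.9463)(0.1425) = 0.1213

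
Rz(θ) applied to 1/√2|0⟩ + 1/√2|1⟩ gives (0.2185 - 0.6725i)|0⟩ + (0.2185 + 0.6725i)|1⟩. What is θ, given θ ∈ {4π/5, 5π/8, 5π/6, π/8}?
4π/5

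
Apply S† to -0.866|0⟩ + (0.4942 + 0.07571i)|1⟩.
-0.866|0⟩ + (0.07571 - 0.4942i)|1⟩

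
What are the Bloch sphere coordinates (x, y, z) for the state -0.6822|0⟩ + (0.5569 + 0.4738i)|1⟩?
(-0.7598, -0.6465, -0.06923)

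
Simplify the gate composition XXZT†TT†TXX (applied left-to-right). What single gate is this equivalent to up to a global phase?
Z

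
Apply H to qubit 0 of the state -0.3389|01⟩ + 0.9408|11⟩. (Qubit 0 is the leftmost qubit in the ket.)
0.4256|01⟩ - 0.9049|11⟩

H on qubit 0 mixes each pair of kets that differ only in qubit 0: amplitudes (a, b) of (|…0…⟩, |…1…⟩) become ((a + b)/√2, (a − b)/√2). Kets absent from the input have amplitude 0.
(|01⟩, |11⟩): (a, b) = (-0.3389, 0.9408) → (0.4256, -0.9049)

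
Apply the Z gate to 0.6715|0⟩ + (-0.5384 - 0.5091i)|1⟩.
0.6715|0⟩ + (0.5384 + 0.5091i)|1⟩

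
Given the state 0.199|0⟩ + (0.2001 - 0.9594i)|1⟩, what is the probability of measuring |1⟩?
0.9605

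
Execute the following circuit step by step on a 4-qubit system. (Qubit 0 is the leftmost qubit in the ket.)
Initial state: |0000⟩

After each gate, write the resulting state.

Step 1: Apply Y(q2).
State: i|0010⟩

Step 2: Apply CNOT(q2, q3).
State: i|0011⟩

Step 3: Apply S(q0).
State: i|0011⟩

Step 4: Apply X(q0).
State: i|1011⟩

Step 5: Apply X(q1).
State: i|1111⟩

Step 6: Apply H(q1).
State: (1/√2)i|1011⟩ - (1/√2)i|1111⟩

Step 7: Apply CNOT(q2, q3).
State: (1/√2)i|1010⟩ - (1/√2)i|1110⟩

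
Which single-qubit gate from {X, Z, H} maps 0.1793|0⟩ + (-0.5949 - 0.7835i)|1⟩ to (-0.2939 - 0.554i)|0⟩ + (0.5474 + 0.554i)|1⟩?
H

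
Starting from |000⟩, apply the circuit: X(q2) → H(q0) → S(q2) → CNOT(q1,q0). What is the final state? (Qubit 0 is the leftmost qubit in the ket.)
(1/√2)i|001⟩ + (1/√2)i|101⟩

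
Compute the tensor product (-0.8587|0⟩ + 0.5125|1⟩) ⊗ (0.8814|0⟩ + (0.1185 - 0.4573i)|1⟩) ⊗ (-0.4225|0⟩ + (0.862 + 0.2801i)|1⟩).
0.3198|000⟩ + (-0.6524 - 0.212i)|001⟩ + (0.04299 - 0.1659i)|010⟩ + (-0.1977 + 0.31i)|011⟩ - 0.1909|100⟩ + (0.3894 + 0.1265i)|101⟩ + (-0.02566 + 0.09902i)|110⟩ + (0.118 - 0.185i)|111⟩

amp(|b₁b₂…⟩) = product of the factor amplitudes for bits b₁, b₂, …; only kets whose every factor amplitude is nonzero survive.
|000⟩: (-0.8587)(0.8814)(-0.4225) = 0.3198
|001⟩: (-0.8587)(0.8814)(0.862 + 0.2801i) = (-0.6524 - 0.212i)
|010⟩: (-0.8587)(0.1185 - 0.4573i)(-0.4225) = (0.04299 - 0.1659i)
|011⟩: (-0.8587)(0.1185 - 0.4573i)(0.862 + 0.2801i) = (-0.1977 + 0.31i)
|100⟩: (0.5125)(0.8814)(-0.4225) = -0.1909
|101⟩: (0.5125)(0.8814)(0.862 + 0.2801i) = (0.3894 + 0.1265i)
|110⟩: (0.5125)(0.1185 - 0.4573i)(-0.4225) = (-0.02566 + 0.09902i)
|111⟩: (0.5125)(0.1185 - 0.4573i)(0.862 + 0.2801i) = (0.118 - 0.185i)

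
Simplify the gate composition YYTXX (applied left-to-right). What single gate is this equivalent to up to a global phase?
T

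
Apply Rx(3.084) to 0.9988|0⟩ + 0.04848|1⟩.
(0.02876 - 0.04846i)|0⟩ + (0.001396 - 0.9984i)|1⟩

Rx(3.084) = [[cos(θ/2), −i·sin(θ/2)], [−i·sin(θ/2), cos(θ/2)]]; θ = 3.084, cos(θ/2) ≈ 0.0287923, sin(θ/2) ≈ 0.999585.
With a = amp(|0⟩) = 0.9988 and b = amp(|1⟩) = 0.04848:
new amp(|0⟩) = (0.0287923)·a + (-0.999585i)·b = (0.02876 - 0.04846i)
new amp(|1⟩) = (-0.999585i)·a + (0.0287923)·b = (0.001396 - 0.9984i)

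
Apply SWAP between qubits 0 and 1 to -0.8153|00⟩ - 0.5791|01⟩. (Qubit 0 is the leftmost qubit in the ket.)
-0.8153|00⟩ - 0.5791|10⟩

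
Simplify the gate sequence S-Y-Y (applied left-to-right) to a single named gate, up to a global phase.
S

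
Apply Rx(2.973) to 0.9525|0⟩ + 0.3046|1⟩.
(0.0802 - 0.3035i)|0⟩ + (0.02565 - 0.9491i)|1⟩

Rx(2.973) = [[cos(θ/2), −i·sin(θ/2)], [−i·sin(θ/2), cos(θ/2)]]; θ = 2.973, cos(θ/2) ≈ 0.0841965, sin(θ/2) ≈ 0.996449.
With a = amp(|0⟩) = 0.9525 and b = amp(|1⟩) = 0.3046:
new amp(|0⟩) = (0.0841965)·a + (-0.996449i)·b = (0.0802 - 0.3035i)
new amp(|1⟩) = (-0.996449i)·a + (0.0841965)·b = (0.02565 - 0.9491i)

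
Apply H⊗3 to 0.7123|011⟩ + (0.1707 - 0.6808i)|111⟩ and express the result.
(0.3122 - 0.2407i)|000⟩ + (-0.3122 + 0.2407i)|001⟩ + (-0.3122 + 0.2407i)|010⟩ + (0.3122 - 0.2407i)|011⟩ + (0.1915 + 0.2407i)|100⟩ + (-0.1915 - 0.2407i)|101⟩ + (-0.1915 - 0.2407i)|110⟩ + (0.1915 + 0.2407i)|111⟩

H⊗3 gives amp(|y⟩) = (1/2√2) Σ_x (−1)^(x·y) amp(|x⟩), where x·y is the number of positions in which both x and y have a 1.
|000⟩: (0.7123 + (0.1707 - 0.6808i))/(2√2) = (0.3122 - 0.2407i)
|001⟩: (-0.7123 - (0.1707 - 0.6808i))/(2√2) = (-0.3122 + 0.2407i)
|010⟩: (-0.7123 - (0.1707 - 0.6808i))/(2√2) = (-0.3122 + 0.2407i)
|011⟩: (0.7123 + (0.1707 - 0.6808i))/(2√2) = (0.3122 - 0.2407i)
|100⟩: (0.7123 - (0.1707 - 0.6808i))/(2√2) = (0.1915 + 0.2407i)
|101⟩: (-0.7123 + (0.1707 - 0.6808i))/(2√2) = (-0.1915 - 0.2407i)
|110⟩: (-0.7123 + (0.1707 - 0.6808i))/(2√2) = (-0.1915 - 0.2407i)
|111⟩: (0.7123 - (0.1707 - 0.6808i))/(2√2) = (0.1915 + 0.2407i)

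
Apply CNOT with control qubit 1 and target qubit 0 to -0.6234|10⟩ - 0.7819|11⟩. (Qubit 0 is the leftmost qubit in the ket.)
-0.7819|01⟩ - 0.6234|10⟩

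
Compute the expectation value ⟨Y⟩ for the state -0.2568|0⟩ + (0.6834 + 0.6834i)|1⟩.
-0.351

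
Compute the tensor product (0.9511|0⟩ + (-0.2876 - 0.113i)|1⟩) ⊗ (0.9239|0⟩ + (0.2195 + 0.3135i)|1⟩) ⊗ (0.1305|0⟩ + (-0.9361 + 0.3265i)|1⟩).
0.1147|000⟩ + (-0.8226 + 0.2869i)|001⟩ + (0.02724 + 0.03891i)|010⟩ + (-0.2928 - 0.211i)|011⟩ + (-0.03468 - 0.01362i)|100⟩ + (0.2828 + 0.01097i)|101⟩ + (-0.003615 - 0.015i)|110⟩ + (0.06347 + 0.09857i)|111⟩

amp(|b₁b₂…⟩) = product of the factor amplitudes for bits b₁, b₂, …; only kets whose every factor amplitude is nonzero survive.
|000⟩: (0.9511)(0.9239)(0.1305) = 0.1147
|001⟩: (0.9511)(0.9239)(-0.9361 + 0.3265i) = (-0.8226 + 0.2869i)
|010⟩: (0.9511)(0.2195 + 0.3135i)(0.1305) = (0.02724 + 0.03891i)
|011⟩: (0.9511)(0.2195 + 0.3135i)(-0.9361 + 0.3265i) = (-0.2928 - 0.211i)
|100⟩: (-0.2876 - 0.113i)(0.9239)(0.1305) = (-0.03468 - 0.01362i)
|101⟩: (-0.2876 - 0.113i)(0.9239)(-0.9361 + 0.3265i) = (0.2828 + 0.01097i)
|110⟩: (-0.2876 - 0.113i)(0.2195 + 0.3135i)(0.1305) = (-0.003615 - 0.015i)
|111⟩: (-0.2876 - 0.113i)(0.2195 + 0.3135i)(-0.9361 + 0.3265i) = (0.06347 + 0.09857i)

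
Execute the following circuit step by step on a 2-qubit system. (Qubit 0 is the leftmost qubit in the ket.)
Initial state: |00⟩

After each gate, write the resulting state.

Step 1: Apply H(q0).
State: 1/√2|00⟩ + 1/√2|10⟩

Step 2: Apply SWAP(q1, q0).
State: 1/√2|00⟩ + 1/√2|01⟩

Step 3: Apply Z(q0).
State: 1/√2|00⟩ + 1/√2|01⟩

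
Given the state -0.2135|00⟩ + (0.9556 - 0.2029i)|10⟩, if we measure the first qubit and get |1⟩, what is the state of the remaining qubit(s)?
(0.9782 - 0.2077i)|0⟩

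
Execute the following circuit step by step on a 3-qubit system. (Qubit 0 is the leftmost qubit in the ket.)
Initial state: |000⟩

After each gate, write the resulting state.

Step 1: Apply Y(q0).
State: i|100⟩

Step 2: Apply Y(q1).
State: -|110⟩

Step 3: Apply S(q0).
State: -i|110⟩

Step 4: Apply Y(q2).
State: |111⟩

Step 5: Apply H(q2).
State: 1/√2|110⟩ - 1/√2|111⟩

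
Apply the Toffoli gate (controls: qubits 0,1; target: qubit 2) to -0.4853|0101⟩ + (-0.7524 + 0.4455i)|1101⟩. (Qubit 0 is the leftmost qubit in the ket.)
-0.4853|0101⟩ + (-0.7524 + 0.4455i)|1111⟩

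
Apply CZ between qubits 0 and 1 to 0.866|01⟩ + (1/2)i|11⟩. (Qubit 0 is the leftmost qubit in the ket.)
0.866|01⟩ - (1/2)i|11⟩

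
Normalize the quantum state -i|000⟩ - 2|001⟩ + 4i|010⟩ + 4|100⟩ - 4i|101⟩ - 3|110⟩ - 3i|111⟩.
-0.1187i|000⟩ - 0.2374|001⟩ + 0.4747i|010⟩ + 0.4747|100⟩ - 0.4747i|101⟩ - 0.356|110⟩ - 0.356i|111⟩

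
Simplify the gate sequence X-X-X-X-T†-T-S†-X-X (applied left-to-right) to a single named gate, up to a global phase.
S†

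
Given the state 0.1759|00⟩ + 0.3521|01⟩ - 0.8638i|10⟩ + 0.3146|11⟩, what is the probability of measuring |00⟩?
0.03094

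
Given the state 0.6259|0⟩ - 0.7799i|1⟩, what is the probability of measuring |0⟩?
0.3918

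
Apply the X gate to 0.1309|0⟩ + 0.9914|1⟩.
0.9914|0⟩ + 0.1309|1⟩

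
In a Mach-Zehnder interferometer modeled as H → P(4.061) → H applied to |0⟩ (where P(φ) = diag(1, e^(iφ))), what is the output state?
(0.1969 - 0.3976i)|0⟩ + (0.8031 + 0.3976i)|1⟩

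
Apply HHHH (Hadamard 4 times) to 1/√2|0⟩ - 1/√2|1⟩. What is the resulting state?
1/√2|0⟩ - 1/√2|1⟩

H² = I, so an even number of Hadamards cancels: H^4 = I and the state is unchanged.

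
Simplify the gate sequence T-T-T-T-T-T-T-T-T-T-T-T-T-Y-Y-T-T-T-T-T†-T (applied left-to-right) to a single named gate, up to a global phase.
T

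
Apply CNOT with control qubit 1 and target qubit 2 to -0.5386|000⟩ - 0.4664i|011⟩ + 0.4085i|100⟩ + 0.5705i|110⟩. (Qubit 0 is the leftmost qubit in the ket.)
-0.5386|000⟩ - 0.4664i|010⟩ + 0.4085i|100⟩ + 0.5705i|111⟩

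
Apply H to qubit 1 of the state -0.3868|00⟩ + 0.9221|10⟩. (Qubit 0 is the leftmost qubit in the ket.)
-0.2735|00⟩ - 0.2735|01⟩ + 0.652|10⟩ + 0.652|11⟩

H on qubit 1 mixes each pair of kets that differ only in qubit 1: amplitudes (a, b) of (|…0…⟩, |…1…⟩) become ((a + b)/√2, (a − b)/√2). Kets absent from the input have amplitude 0.
(|00⟩, |01⟩): (a, b) = (-0.3868, 0) → (-0.2735, -0.2735)
(|10⟩, |11⟩): (a, b) = (0.9221, 0) → (0.652, 0.652)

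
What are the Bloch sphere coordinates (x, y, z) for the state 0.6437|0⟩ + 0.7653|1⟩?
(0.9852, 0, -0.1713)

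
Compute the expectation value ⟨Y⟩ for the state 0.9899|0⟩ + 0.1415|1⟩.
0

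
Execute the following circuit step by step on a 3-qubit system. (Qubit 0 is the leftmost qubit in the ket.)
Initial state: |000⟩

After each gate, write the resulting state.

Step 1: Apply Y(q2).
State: i|001⟩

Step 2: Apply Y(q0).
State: -|101⟩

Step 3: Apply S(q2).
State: -i|101⟩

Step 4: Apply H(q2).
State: -(1/√2)i|100⟩ + (1/√2)i|101⟩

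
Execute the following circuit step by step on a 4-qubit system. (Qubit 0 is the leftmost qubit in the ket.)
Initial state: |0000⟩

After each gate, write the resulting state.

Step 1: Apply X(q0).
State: |1000⟩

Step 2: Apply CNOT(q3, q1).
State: |1000⟩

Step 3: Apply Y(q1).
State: i|1100⟩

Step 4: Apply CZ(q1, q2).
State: i|1100⟩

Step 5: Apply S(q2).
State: i|1100⟩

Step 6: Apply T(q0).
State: (-1/√2 + (1/√2)i)|1100⟩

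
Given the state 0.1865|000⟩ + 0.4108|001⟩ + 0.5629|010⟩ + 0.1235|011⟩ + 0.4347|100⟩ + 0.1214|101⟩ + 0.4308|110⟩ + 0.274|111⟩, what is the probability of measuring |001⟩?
0.1688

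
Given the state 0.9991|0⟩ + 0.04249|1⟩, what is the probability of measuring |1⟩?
0.001805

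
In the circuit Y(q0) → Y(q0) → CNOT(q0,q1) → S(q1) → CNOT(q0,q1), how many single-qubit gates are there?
3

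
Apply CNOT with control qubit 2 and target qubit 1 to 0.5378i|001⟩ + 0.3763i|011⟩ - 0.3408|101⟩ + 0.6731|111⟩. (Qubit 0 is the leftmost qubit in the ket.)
0.3763i|001⟩ + 0.5378i|011⟩ + 0.6731|101⟩ - 0.3408|111⟩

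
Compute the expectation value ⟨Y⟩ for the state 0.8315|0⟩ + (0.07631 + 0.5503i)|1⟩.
0.9151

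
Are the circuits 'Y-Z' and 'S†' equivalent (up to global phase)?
No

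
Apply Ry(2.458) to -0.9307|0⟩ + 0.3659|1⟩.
-0.6567|0⟩ - 0.7542|1⟩

Ry(2.458) = [[cos(θ/2), −sin(θ/2)], [sin(θ/2), cos(θ/2)]]; θ = 2.458, cos(θ/2) ≈ 0.33518, sin(θ/2) ≈ 0.942154.
With a = amp(|0⟩) = -0.9307 and b = amp(|1⟩) = 0.3659:
new amp(|0⟩) = (0.33518)·a + (-0.942154)·b = -0.6567
new amp(|1⟩) = (0.942154)·a + (0.33518)·b = -0.7542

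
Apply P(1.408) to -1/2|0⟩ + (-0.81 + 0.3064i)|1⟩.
-1/2|0⟩ + (-0.4336 - 0.7496i)|1⟩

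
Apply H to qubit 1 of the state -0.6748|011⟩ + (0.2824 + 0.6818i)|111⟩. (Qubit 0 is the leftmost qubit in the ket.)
-0.4772|001⟩ + 0.4772|011⟩ + (0.1997 + 0.4821i)|101⟩ + (-0.1997 - 0.4821i)|111⟩

H on qubit 1 mixes each pair of kets that differ only in qubit 1: amplitudes (a, b) of (|…0…⟩, |…1…⟩) become ((a + b)/√2, (a − b)/√2). Kets absent from the input have amplitude 0.
(|001⟩, |011⟩): (a, b) = (0, -0.6748) → (-0.4772, 0.4772)
(|101⟩, |111⟩): (a, b) = (0, (0.2824 + 0.6818i)) → ((0.1997 + 0.4821i), (-0.1997 - 0.4821i))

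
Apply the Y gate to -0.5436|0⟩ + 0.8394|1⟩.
-0.8394i|0⟩ - 0.5436i|1⟩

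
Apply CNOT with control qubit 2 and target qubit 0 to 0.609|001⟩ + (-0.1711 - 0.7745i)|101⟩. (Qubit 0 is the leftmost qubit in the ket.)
(-0.1711 - 0.7745i)|001⟩ + 0.609|101⟩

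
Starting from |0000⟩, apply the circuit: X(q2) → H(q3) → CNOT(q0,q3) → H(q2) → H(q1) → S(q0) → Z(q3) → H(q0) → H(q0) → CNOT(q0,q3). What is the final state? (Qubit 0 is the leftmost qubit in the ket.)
1/√8|0000⟩ - 1/√8|0001⟩ - 1/√8|0010⟩ + 1/√8|0011⟩ + 1/√8|0100⟩ - 1/√8|0101⟩ - 1/√8|0110⟩ + 1/√8|0111⟩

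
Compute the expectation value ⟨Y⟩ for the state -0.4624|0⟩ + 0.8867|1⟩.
0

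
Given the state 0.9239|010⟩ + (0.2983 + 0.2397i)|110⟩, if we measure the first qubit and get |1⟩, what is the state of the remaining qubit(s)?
(0.7795 + 0.6264i)|10⟩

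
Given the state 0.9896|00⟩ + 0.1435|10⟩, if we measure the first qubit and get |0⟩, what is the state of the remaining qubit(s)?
|0⟩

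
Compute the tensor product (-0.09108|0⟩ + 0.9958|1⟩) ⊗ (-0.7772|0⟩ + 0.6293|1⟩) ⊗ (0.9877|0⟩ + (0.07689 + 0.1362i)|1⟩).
0.06992|000⟩ + (0.005443 + 0.009641i)|001⟩ - 0.05661|010⟩ + (-0.004407 - 0.007807i)|011⟩ - 0.7644|100⟩ + (-0.05951 - 0.1054i)|101⟩ + 0.6189|110⟩ + (0.04818 + 0.08535i)|111⟩

amp(|b₁b₂…⟩) = product of the factor amplitudes for bits b₁, b₂, …; only kets whose every factor amplitude is nonzero survive.
|000⟩: (-0.09108)(-0.7772)(0.9877) = 0.06992
|001⟩: (-0.09108)(-0.7772)(0.07689 + 0.1362i) = (0.005443 + 0.009641i)
|010⟩: (-0.09108)(0.6293)(0.9877) = -0.05661
|011⟩: (-0.09108)(0.6293)(0.07689 + 0.1362i) = (-0.004407 - 0.007807i)
|100⟩: (0.9958)(-0.7772)(0.9877) = -0.7644
|101⟩: (0.9958)(-0.7772)(0.07689 + 0.1362i) = (-0.05951 - 0.1054i)
|110⟩: (0.9958)(0.6293)(0.9877) = 0.6189
|111⟩: (0.9958)(0.6293)(0.07689 + 0.1362i) = (0.04818 + 0.08535i)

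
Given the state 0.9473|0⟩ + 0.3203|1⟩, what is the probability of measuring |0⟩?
0.8974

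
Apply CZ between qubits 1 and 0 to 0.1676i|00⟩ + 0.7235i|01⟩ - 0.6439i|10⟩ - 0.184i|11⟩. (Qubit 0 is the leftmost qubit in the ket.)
0.1676i|00⟩ + 0.7235i|01⟩ - 0.6439i|10⟩ + 0.184i|11⟩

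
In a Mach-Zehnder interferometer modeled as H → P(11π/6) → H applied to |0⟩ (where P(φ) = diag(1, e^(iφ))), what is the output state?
(0.933 - 0.25i)|0⟩ + (0.06699 + 0.25i)|1⟩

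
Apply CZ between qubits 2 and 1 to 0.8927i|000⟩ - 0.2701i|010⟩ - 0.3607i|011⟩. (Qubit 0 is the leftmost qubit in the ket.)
0.8927i|000⟩ - 0.2701i|010⟩ + 0.3607i|011⟩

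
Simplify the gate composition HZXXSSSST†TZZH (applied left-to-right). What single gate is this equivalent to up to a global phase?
X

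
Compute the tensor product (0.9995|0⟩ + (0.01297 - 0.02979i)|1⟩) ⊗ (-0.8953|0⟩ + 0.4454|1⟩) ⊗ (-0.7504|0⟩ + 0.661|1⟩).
0.6715|000⟩ - 0.5915|001⟩ - 0.3341|010⟩ + 0.2943|011⟩ + (0.008714 - 0.02001i)|100⟩ + (-0.007676 + 0.01763i)|101⟩ + (-0.004335 + 0.009957i)|110⟩ + (0.003818 - 0.00877i)|111⟩

amp(|b₁b₂…⟩) = product of the factor amplitudes for bits b₁, b₂, …; only kets whose every factor amplitude is nonzero survive.
|000⟩: (0.9995)(-0.8953)(-0.7504) = 0.6715
|001⟩: (0.9995)(-0.8953)(0.661) = -0.5915
|010⟩: (0.9995)(0.4454)(-0.7504) = -0.3341
|011⟩: (0.9995)(0.4454)(0.661) = 0.2943
|100⟩: (0.01297 - 0.02979i)(-0.8953)(-0.7504) = (0.008714 - 0.02001i)
|101⟩: (0.01297 - 0.02979i)(-0.8953)(0.661) = (-0.007676 + 0.01763i)
|110⟩: (0.01297 - 0.02979i)(0.4454)(-0.7504) = (-0.004335 + 0.009957i)
|111⟩: (0.01297 - 0.02979i)(0.4454)(0.661) = (0.003818 - 0.00877i)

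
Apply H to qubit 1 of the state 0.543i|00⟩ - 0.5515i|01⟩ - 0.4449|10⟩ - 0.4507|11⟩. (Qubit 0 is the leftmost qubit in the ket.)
-0.00601i|00⟩ + 0.7739i|01⟩ - 0.6333|10⟩ + 0.004101|11⟩

H on qubit 1 mixes each pair of kets that differ only in qubit 1: amplitudes (a, b) of (|…0…⟩, |…1…⟩) become ((a + b)/√2, (a − b)/√2). Kets absent from the input have amplitude 0.
(|00⟩, |01⟩): (a, b) = (0.543i, -0.5515i) → (-0.00601i, 0.7739i)
(|10⟩, |11⟩): (a, b) = (-0.4449, -0.4507) → (-0.6333, 0.004101)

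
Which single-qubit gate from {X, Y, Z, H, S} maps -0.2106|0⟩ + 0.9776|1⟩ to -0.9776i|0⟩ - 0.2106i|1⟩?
Y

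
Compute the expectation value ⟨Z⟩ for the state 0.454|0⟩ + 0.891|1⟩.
-0.5878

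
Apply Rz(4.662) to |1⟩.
(-0.6891 + 0.7247i)|1⟩

Rz(4.662) = [[e^(−iθ/2), 0], [0, e^(iθ/2)]] with e^(±iθ/2) = cos(θ/2) ± i·sin(θ/2); θ = 4.662, cos(θ/2) ≈ -0.689069, sin(θ/2) ≈ 0.724696.
With a = amp(|0⟩) = 0 and b = amp(|1⟩) = 1:
new amp(|0⟩) = (-0.689069 - 0.724696i)·a = 0
new amp(|1⟩) = (-0.689069 + 0.724696i)·b = (-0.6891 + 0.7247i)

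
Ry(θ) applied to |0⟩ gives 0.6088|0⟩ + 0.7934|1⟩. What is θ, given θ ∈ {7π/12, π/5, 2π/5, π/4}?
7π/12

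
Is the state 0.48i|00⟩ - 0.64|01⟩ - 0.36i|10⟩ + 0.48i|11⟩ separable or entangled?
Entangled

Writing the state as a|00⟩ + b|01⟩ + c|10⟩ + d|11⟩, it is a product state iff ad − bc = 0.
Here (a, b, c, d) = (0.48i, -0.64, -0.36i, 0.48i): ad − bc = (0.48i)(0.48i) − (-0.64)(-0.36i) = (-0.2304 - 0.2304i) ≠ 0, so the state is entangled.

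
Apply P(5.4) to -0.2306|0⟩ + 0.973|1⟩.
-0.2306|0⟩ + (0.6176 - 0.7519i)|1⟩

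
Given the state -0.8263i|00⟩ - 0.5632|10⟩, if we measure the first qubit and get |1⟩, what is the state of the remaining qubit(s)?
-|0⟩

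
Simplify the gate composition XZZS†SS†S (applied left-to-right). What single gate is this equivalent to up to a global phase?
X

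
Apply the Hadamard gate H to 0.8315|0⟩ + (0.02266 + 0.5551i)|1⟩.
(0.604 + 0.3925i)|0⟩ + (0.5719 - 0.3925i)|1⟩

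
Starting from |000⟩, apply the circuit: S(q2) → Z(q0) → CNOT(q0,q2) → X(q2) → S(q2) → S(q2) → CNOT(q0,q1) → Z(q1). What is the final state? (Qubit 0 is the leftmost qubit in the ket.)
-|001⟩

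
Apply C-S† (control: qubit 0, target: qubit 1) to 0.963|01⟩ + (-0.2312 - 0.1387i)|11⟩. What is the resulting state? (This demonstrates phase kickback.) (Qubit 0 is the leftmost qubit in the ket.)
0.963|01⟩ + (-0.1387 + 0.2312i)|11⟩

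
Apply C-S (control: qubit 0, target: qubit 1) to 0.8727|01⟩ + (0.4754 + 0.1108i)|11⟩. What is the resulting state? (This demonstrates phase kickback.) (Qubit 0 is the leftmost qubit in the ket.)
0.8727|01⟩ + (-0.1108 + 0.4754i)|11⟩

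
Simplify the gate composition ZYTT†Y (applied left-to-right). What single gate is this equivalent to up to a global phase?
Z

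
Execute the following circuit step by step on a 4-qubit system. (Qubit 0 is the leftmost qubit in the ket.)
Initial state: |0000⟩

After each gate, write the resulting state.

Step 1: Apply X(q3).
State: |0001⟩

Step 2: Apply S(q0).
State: |0001⟩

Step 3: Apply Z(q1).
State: |0001⟩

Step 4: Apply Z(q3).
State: -|0001⟩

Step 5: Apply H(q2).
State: -1/√2|0001⟩ - 1/√2|0011⟩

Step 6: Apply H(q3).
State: -1/2|0000⟩ + 1/2|0001⟩ - 1/2|0010⟩ + 1/2|0011⟩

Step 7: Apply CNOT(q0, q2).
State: -1/2|0000⟩ + 1/2|0001⟩ - 1/2|0010⟩ + 1/2|0011⟩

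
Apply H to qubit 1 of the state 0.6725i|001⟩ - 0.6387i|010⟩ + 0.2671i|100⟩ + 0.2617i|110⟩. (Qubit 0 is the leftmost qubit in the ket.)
-0.4516i|000⟩ + 0.4755i|001⟩ + 0.4516i|010⟩ + 0.4755i|011⟩ + 0.3739i|100⟩ + 0.003818i|110⟩

H on qubit 1 mixes each pair of kets that differ only in qubit 1: amplitudes (a, b) of (|…0…⟩, |…1…⟩) become ((a + b)/√2, (a − b)/√2). Kets absent from the input have amplitude 0.
(|000⟩, |010⟩): (a, b) = (0, -0.6387i) → (-0.4516i, 0.4516i)
(|001⟩, |011⟩): (a, b) = (0.6725i, 0) → (0.4755i, 0.4755i)
(|100⟩, |110⟩): (a, b) = (0.2671i, 0.2617i) → (0.3739i, 0.003818i)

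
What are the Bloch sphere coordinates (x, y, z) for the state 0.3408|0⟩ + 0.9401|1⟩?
(0.6408, 0, -0.7676)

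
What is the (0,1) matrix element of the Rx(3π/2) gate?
-(1/√2)i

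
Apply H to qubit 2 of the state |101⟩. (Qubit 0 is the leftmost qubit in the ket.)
1/√2|100⟩ - 1/√2|101⟩

H on qubit 2 mixes each pair of kets that differ only in qubit 2: amplitudes (a, b) of (|…0…⟩, |…1…⟩) become ((a + b)/√2, (a − b)/√2). Kets absent from the input have amplitude 0.
(|100⟩, |101⟩): (a, b) = (0, 1) → (1/√2, -1/√2)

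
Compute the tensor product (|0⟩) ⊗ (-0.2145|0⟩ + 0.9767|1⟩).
-0.2145|00⟩ + 0.9767|01⟩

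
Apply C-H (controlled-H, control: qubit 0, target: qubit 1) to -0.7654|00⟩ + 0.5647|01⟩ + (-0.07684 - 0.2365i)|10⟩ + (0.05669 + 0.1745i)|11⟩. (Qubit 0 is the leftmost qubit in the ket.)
-0.7654|00⟩ + 0.5647|01⟩ + (-0.01425 - 0.04384i)|10⟩ + (-0.09442 - 0.2906i)|11⟩

C-H leaves the control-|0⟩ kets |00⟩, |01⟩ unchanged and applies H to qubit 1 on the control-|1⟩ pair (|10⟩, |11⟩).
H = [[1/√2, 1/√2], [1/√2, -1/√2]].
With a = amp(|10⟩) = (-0.07684 - 0.2365i) and b = amp(|11⟩) = (0.05669 + 0.1745i):
new amp(|10⟩) = (1/√2)·a + (1/√2)·b = (-0.01425 - 0.04384i)
new amp(|11⟩) = (1/√2)·a + (-1/√2)·b = (-0.09442 - 0.2906i)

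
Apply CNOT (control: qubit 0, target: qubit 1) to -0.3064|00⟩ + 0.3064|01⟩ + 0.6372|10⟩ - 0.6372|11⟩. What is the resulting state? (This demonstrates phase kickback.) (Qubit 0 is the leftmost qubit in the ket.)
-0.3064|00⟩ + 0.3064|01⟩ - 0.6372|10⟩ + 0.6372|11⟩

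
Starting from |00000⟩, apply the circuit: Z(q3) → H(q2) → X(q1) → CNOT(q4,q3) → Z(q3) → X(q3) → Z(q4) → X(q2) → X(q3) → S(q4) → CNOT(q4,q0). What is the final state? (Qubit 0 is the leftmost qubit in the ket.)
1/√2|01000⟩ + 1/√2|01100⟩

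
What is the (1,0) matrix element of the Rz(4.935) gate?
0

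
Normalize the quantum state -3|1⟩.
-|1⟩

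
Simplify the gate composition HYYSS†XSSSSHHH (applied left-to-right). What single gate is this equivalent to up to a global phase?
Z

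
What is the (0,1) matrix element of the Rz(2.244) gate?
0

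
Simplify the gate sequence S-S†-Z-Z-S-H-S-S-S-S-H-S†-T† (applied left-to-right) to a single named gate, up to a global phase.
T†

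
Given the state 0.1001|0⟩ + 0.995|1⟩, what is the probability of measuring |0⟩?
0.01002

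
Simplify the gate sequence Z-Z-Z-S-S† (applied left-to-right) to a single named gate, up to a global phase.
Z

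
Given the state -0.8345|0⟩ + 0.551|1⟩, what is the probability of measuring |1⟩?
0.3036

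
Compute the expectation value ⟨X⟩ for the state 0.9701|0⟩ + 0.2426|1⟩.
0.4707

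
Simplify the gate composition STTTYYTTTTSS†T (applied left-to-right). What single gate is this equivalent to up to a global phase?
S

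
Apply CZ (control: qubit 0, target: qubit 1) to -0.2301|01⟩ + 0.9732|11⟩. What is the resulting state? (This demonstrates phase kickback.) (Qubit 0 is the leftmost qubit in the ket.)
-0.2301|01⟩ - 0.9732|11⟩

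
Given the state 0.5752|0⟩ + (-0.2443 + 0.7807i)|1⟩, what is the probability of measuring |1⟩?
0.6692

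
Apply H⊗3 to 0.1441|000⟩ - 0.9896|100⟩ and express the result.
-0.2989|000⟩ - 0.2989|001⟩ - 0.2989|010⟩ - 0.2989|011⟩ + 0.4008|100⟩ + 0.4008|101⟩ + 0.4008|110⟩ + 0.4008|111⟩

H⊗3 gives amp(|y⟩) = (1/2√2) Σ_x (−1)^(x·y) amp(|x⟩), where x·y is the number of positions in which both x and y have a 1.
|000⟩: (0.1441 - 0.9896)/(2√2) = -0.2989
|001⟩: (0.1441 - 0.9896)/(2√2) = -0.2989
|010⟩: (0.1441 - 0.9896)/(2√2) = -0.2989
|011⟩: (0.1441 - 0.9896)/(2√2) = -0.2989
|100⟩: (0.1441 + 0.9896)/(2√2) = 0.4008
|101⟩: (0.1441 + 0.9896)/(2√2) = 0.4008
|110⟩: (0.1441 + 0.9896)/(2√2) = 0.4008
|111⟩: (0.1441 + 0.9896)/(2√2) = 0.4008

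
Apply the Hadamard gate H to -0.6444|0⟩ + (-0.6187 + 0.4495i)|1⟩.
(-0.8931 + 0.3178i)|0⟩ + (-0.01817 - 0.3178i)|1⟩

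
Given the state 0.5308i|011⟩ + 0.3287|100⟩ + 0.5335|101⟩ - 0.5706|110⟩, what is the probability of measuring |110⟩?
0.3256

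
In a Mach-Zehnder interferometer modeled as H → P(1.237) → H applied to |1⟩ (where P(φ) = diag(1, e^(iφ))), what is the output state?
(0.3362 - 0.4724i)|0⟩ + (0.6638 + 0.4724i)|1⟩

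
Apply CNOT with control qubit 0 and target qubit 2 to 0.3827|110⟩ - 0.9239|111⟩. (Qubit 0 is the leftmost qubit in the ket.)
-0.9239|110⟩ + 0.3827|111⟩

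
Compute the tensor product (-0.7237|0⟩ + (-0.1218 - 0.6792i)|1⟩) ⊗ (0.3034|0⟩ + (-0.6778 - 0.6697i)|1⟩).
-0.2196|00⟩ + (0.4905 + 0.4847i)|01⟩ + (-0.03695 - 0.2061i)|10⟩ + (-0.3723 + 0.5419i)|11⟩

amp(|b₁b₂…⟩) = product of the factor amplitudes for bits b₁, b₂, …; only kets whose every factor amplitude is nonzero survive.
|00⟩: (-0.7237)(0.3034) = -0.2196
|01⟩: (-0.7237)(-0.6778 - 0.6697i) = (0.4905 + 0.4847i)
|10⟩: (-0.1218 - 0.6792i)(0.3034) = (-0.03695 - 0.2061i)
|11⟩: (-0.1218 - 0.6792i)(-0.6778 - 0.6697i) = (-0.3723 + 0.5419i)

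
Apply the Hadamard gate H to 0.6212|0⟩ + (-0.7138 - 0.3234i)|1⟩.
(-0.06548 - 0.2287i)|0⟩ + (0.944 + 0.2287i)|1⟩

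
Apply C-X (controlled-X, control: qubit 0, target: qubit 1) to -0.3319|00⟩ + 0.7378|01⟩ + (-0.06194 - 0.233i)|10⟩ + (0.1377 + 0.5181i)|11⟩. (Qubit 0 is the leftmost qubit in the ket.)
-0.3319|00⟩ + 0.7378|01⟩ + (0.1377 + 0.5181i)|10⟩ + (-0.06194 - 0.233i)|11⟩

C-X leaves the control-|0⟩ kets |00⟩, |01⟩ unchanged and applies X to qubit 1 on the control-|1⟩ pair (|10⟩, |11⟩).
X = [[0, 1], [1, 0]].
With a = amp(|10⟩) = (-0.06194 - 0.233i) and b = amp(|11⟩) = (0.1377 + 0.5181i):
new amp(|10⟩) = (1)·b = (0.1377 + 0.5181i)
new amp(|11⟩) = (1)·a = (-0.06194 - 0.233i)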